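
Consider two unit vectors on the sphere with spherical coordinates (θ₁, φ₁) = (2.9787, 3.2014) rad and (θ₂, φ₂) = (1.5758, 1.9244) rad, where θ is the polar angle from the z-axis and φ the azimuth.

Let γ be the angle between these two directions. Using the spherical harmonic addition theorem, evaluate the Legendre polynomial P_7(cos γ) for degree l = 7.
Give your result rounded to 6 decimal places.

Addition theorem: P_7(cos γ) = (4π/15) Σ_m Y*_{lm}(Ω₁) Y_{lm}(Ω₂), m = −7…7:
  m=-7: Y*=-0.00000 - 0.00000j  Y=0.30906 - 0.39303j  product -0.00000 + 0.00000j
  m=-6: Y*=-0.00003 - 0.00001j  Y=-0.00490 - 0.00798j  product 0.00000 + 0.00000j
  m=-5: Y*=-0.00046 - 0.00014j  Y=0.35968 - 0.07187j  product -0.00018 - 0.00002j
  m=-4: Y*=-0.00470 - 0.00115j  Y=0.00172 - 0.01088j  product -0.00002 + 0.00005j
  m=-3: Y*=-0.03450 - 0.00626j  Y=0.28950 + 0.16193j  product -0.00898 - 0.00740j
  m=-2: Y*=-0.17525 - 0.02106j  Y=0.00892 - 0.00763j  product -0.00172 + 0.00115j
  m=-1: Y*=-0.54987 - 0.03293j  Y=0.11052 + 0.29941j  product -0.05091 - 0.16827j
  m=+0: Y*=-0.72247 + 0.00000j  Y=0.01196 + 0.00000j  product -0.00864 + 0.00000j
  m=+1: Y*=0.54987 - 0.03293j  Y=-0.11052 + 0.29941j  product -0.05091 + 0.16827j
  m=+2: Y*=-0.17525 + 0.02106j  Y=0.00892 + 0.00763j  product -0.00172 - 0.00115j
  m=+3: Y*=0.03450 - 0.00626j  Y=-0.28950 + 0.16193j  product -0.00898 + 0.00740j
  m=+4: Y*=-0.00470 + 0.00115j  Y=0.00172 + 0.01088j  product -0.00002 - 0.00005j
  m=+5: Y*=0.00046 - 0.00014j  Y=-0.35968 - 0.07187j  product -0.00018 + 0.00002j
  m=+6: Y*=-0.00003 + 0.00001j  Y=-0.00490 + 0.00798j  product 0.00000 - 0.00000j
  m=+7: Y*=0.00000 - 0.00000j  Y=-0.30906 - 0.39303j  product -0.00000 - 0.00000j
Total Σ_m = -0.13225 + 0.00000j. Multiply by 0.837758: -0.11080 + 0.00000j. P_7(cos γ) = -0.110796

-0.110796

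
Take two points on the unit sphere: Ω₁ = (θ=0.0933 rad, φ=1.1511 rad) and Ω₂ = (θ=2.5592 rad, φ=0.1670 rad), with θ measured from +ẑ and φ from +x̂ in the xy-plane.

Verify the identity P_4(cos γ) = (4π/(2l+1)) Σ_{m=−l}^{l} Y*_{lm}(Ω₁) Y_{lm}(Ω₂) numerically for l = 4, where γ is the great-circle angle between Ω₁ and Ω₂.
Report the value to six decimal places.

Summing Y*_{l m}(θ₁,φ₁)·Y_{l m}(θ₂,φ₂) over m ∈ [−4, 4]; prefactor 4π/(2·4+1) = 1.396263:
  [-4]  conj(Y_{4,-4})(Ω₁) = (-0.000004, -0.000033) ; Y_{4,-4}(Ω₂) = (0.031796, -0.025087) ; Δ = (-0.000001, -0.000001)
  [-3]  conj(Y_{4,-3})(Ω₁) = (-0.000959, -0.000309) ; Y_{4,-3}(Ω₂) = (-0.152563, 0.083544) ; Δ = (0.000172, -0.000033)
  [-2]  conj(Y_{4,-2})(Ω₁) = (-0.011518, 0.012834) ; Y_{4,-2}(Ω₂) = (0.371186, -0.128802) ; Δ = (-0.002622, 0.006247)
  [-1]  conj(Y_{4,-1})(Ω₁) = (0.070440, 0.157864) ; Y_{4,-1}(Ω₂) = (-0.403362, 0.067995) ; Δ = (-0.039147, -0.058887)
  [+0]  conj(Y_{4,0})(Ω₁) = (0.809836, -0.000000) ; Y_{4,0}(Ω₂) = (-0.094971, 0.000000) ; Δ = (-0.076911, 0.000000)
  [+1]  conj(Y_{4,1})(Ω₁) = (-0.070440, 0.157864) ; Y_{4,1}(Ω₂) = (0.403362, 0.067995) ; Δ = (-0.039147, 0.058887)
  [+2]  conj(Y_{4,2})(Ω₁) = (-0.011518, -0.012834) ; Y_{4,2}(Ω₂) = (0.371186, 0.128802) ; Δ = (-0.002622, -0.006247)
  [+3]  conj(Y_{4,3})(Ω₁) = (0.000959, -0.000309) ; Y_{4,3}(Ω₂) = (0.152563, 0.083544) ; Δ = (0.000172, 0.000033)
  [+4]  conj(Y_{4,4})(Ω₁) = (-0.000004, 0.000033) ; Y_{4,4}(Ω₂) = (0.031796, 0.025087) ; Δ = (-0.000001, 0.000001)
Accumulated sum (-0.160107, -0.000000); after 4π/(2l+1) scaling, (-0.223552, -0.000000) ⇒ P_4 = -0.223552

-0.223552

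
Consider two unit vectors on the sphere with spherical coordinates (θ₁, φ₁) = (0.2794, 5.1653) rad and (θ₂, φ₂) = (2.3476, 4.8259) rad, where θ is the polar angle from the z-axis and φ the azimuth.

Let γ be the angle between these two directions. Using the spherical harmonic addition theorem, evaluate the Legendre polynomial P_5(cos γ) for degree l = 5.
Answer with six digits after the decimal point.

-0.115289

Summing Y*_{l m}(θ₁,φ₁)·Y_{l m}(θ₂,φ₂) over m ∈ [−5, 5]; prefactor 4π/(2·5+1) = 1.142397:
  m=-5: Y*=0.00057 + 0.00047j  Y=0.04603 + 0.07220j  product -0.00001 + 0.00006j
  m=-4: Y*=-0.00195 + 0.00792j  Y=-0.23917 + 0.11673j  product -0.00046 - 0.00212j
  m=-3: Y*=-0.05189 + 0.01117j  Y=-0.14344 - 0.40480j  product 0.01197 + 0.01940j
  m=-2: Y*=-0.13545 - 0.17275j  Y=0.27918 - 0.06449j  product -0.04896 - 0.03949j
  m=-1: Y*=0.23159 - 0.47589j  Y=-0.02092 - 0.18351j  product -0.09217 - 0.03254j
  m=+0: Y*=0.46151 + 0.00000j  Y=0.34311 + 0.00000j  product 0.15835 + 0.00000j
  m=+1: Y*=-0.23159 - 0.47589j  Y=0.02092 - 0.18351j  product -0.09217 + 0.03254j
  m=+2: Y*=-0.13545 + 0.17275j  Y=0.27918 + 0.06449j  product -0.04896 + 0.03949j
  m=+3: Y*=0.05189 + 0.01117j  Y=0.14344 - 0.40480j  product 0.01197 - 0.01940j
  m=+4: Y*=-0.00195 - 0.00792j  Y=-0.23917 - 0.11673j  product -0.00046 + 0.00212j
  m=+5: Y*=-0.00057 + 0.00047j  Y=-0.04603 + 0.07220j  product -0.00001 - 0.00006j
Total Σ_m = -0.10092 + 0.00000j. Multiply by 1.142397: -0.11529 + 0.00000j. P_5(cos γ) = -0.115289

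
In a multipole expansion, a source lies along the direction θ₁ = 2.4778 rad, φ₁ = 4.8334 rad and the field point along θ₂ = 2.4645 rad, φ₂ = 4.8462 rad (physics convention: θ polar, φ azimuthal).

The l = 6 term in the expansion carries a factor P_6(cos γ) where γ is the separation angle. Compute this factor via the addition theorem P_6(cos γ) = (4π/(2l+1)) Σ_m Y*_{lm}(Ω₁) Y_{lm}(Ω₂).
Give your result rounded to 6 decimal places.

0.997480

Summing Y*_{l m}(θ₁,φ₁)·Y_{l m}(θ₂,φ₂) over m ∈ [−6, 6]; prefactor 4π/(2·6+1) = 0.966644:
  m=-6: Y*=-0.01976 - 0.01754j  Y=-0.02030 + 0.02102j  product 0.00077 - 0.00006j
  m=-5: Y*=-0.06656 + 0.09624j  Y=-0.07810 - 0.09877j  product 0.01470 - 0.00094j
  m=-4: Y*=0.26503 + 0.13934j  Y=0.26869 - 0.15933j  product 0.09341 - 0.00479j
  m=-3: Y*=0.16296 - 0.42900j  Y=0.17964 + 0.42320j  product 0.21083 - 0.00810j
  m=-2: Y*=-0.30422 - 0.07510j  Y=-0.27655 + 0.07583j  product 0.08983 - 0.00230j
  m=-1: Y*=0.02197 - 0.18066j  Y=0.02809 + 0.20866j  product 0.03831 - 0.00049j
  m=+0: Y*=-0.37761 + 0.00000j  Y=-0.36068 + 0.00000j  product 0.13619 + 0.00000j
  m=+1: Y*=-0.02197 - 0.18066j  Y=-0.02809 + 0.20866j  product 0.03831 + 0.00049j
  m=+2: Y*=-0.30422 + 0.07510j  Y=-0.27655 - 0.07583j  product 0.08983 + 0.00230j
  m=+3: Y*=-0.16296 - 0.42900j  Y=-0.17964 + 0.42320j  product 0.21083 + 0.00810j
  m=+4: Y*=0.26503 - 0.13934j  Y=0.26869 + 0.15933j  product 0.09341 + 0.00479j
  m=+5: Y*=0.06656 + 0.09624j  Y=0.07810 - 0.09877j  product 0.01470 + 0.00094j
  m=+6: Y*=-0.01976 + 0.01754j  Y=-0.02030 - 0.02102j  product 0.00077 + 0.00006j
Σ over m = 1.03190 - 0.00000j; ×(4π/13) → 0.99748 - 0.00000j. Real part: 0.997480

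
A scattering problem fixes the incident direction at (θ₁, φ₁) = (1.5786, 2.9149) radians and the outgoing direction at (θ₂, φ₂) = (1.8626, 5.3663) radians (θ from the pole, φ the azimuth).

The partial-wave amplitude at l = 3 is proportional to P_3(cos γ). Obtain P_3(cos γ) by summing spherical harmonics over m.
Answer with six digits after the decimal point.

0.106618

Expand P_3 via completeness: Σ_{m} conj(Y_{3,m}) at Ω₁ times Y_{3,m} at Ω₂ —
  [-3]  conj(Y_{3,-3})(Ω₁) = (-0.324372, 0.262349) ; Y_{3,-3}(Ω₂) = (-0.338864, 0.139663) ; Δ = (0.073277, -0.134203)
  [-2]  conj(Y_{3,-2})(Ω₁) = (-0.007169, 0.003493) ; Y_{3,-2}(Ω₂) = (0.070103, -0.260402) ; Δ = (0.000407, 0.002112)
  [-1]  conj(Y_{3,-1})(Ω₁) = (0.314806, -0.072612) ; Y_{3,-1}(Ω₂) = (-0.110369, -0.144011) ; Δ = (-0.045202, -0.037321)
  [+0]  conj(Y_{3,0})(Ω₁) = (0.008735, -0.000000) ; Y_{3,0}(Ω₂) = (0.277643, 0.000000) ; Δ = (0.002425, 0.000000)
  [+1]  conj(Y_{3,1})(Ω₁) = (-0.314806, -0.072612) ; Y_{3,1}(Ω₂) = (0.110369, -0.144011) ; Δ = (-0.045202, 0.037321)
  [+2]  conj(Y_{3,2})(Ω₁) = (-0.007169, -0.003493) ; Y_{3,2}(Ω₂) = (0.070103, 0.260402) ; Δ = (0.000407, -0.002112)
  [+3]  conj(Y_{3,3})(Ω₁) = (0.324372, 0.262349) ; Y_{3,3}(Ω₂) = (0.338864, 0.139663) ; Δ = (0.073277, 0.134203)
Accumulated sum (0.059391, 0.000000); after 4π/(2l+1) scaling, (0.106618, 0.000000) ⇒ P_3 = 0.106618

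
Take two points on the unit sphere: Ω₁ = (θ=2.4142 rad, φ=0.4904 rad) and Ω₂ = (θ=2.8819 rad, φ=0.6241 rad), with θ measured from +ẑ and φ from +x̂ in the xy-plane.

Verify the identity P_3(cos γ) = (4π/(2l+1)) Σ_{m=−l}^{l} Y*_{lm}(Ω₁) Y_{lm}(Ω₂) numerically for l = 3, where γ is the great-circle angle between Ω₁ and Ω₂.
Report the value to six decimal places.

Term-by-term m-sum for l=3 (normalisation 4π/7 = 1.795196):
  m=-3: Y*=+0.012196+0.122047i  Y=-0.002098-0.006746i  product +0.000798-0.000338i
  m=-2: Y*=-0.187764-0.280433i  Y=-0.020647+0.061768i  product +0.021199-0.005808i
  m=-1: Y*=+0.339202+0.181101i  Y=+0.247171-0.177992i  product +0.116075-0.015612i
  m=+0: Y*=+0.058707-0.000000i  Y=-0.602420+0.000000i  product -0.035366+0.000000i
  m=+1: Y*=-0.339202+0.181101i  Y=-0.247171-0.177992i  product +0.116075+0.015612i
  m=+2: Y*=-0.187764+0.280433i  Y=-0.020647-0.061768i  product +0.021199+0.005808i
  m=+3: Y*=-0.012196+0.122047i  Y=+0.002098-0.006746i  product +0.000798+0.000338i
Accumulated sum +0.240778-0.000000i; after 4π/(2l+1) scaling, +0.432243-0.000000i ⇒ P_3 = 0.432243

0.432243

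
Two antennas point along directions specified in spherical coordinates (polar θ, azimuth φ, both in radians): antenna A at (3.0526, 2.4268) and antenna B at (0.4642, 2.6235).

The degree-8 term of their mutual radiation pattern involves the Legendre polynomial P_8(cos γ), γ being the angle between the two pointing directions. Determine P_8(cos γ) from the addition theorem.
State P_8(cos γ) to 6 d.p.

Term-by-term m-sum for l=8 (normalisation 4π/17 = 0.739198):
  term(m=-8) = -0.000000-0.000000i   from Y*(Ω₁)=+0.000000+0.000000i, Y(Ω₂)=-0.000447-0.000702i
  term(m=-7) = -0.000000+0.000000i   from Y*(Ω₁)=+0.000000+0.000000i, Y(Ω₂)=+0.005880+0.003099i
  term(m=-6) = +0.000000-0.000000i   from Y*(Ω₁)=-0.000001+0.000002i, Y(Ω₂)=-0.033306+0.001101i
  term(m=-5) = -0.000003+0.000005i   from Y*(Ω₁)=-0.000048+0.000022i, Y(Ω₂)=+0.100207-0.061593i
  term(m=-4) = +0.000173-0.000173i   from Y*(Ω₁)=-0.000794-0.000230i, Y(Ω₂)=-0.142236+0.259389i
  term(m=-3) = -0.003962+0.002653i   from Y*(Ω₁)=-0.005167-0.007999i, Y(Ω₂)=-0.008271-0.500646i
  term(m=-2) = +0.032902-0.013655i   from Y*(Ω₁)=+0.010982-0.077255i, Y(Ω₂)=+0.232602+0.392824i
  term(m=-1) = +0.020161-0.004018i   from Y*(Ω₁)=+0.308776-0.267986i, Y(Ω₂)=+0.043681+0.024900i
  term(m=+0) = -0.475260+0.000000i   from Y*(Ω₁)=+1.003065-0.000000i, Y(Ω₂)=-0.473808+0.000000i
  term(m=+1) = +0.020161+0.004018i   from Y*(Ω₁)=-0.308776-0.267986i, Y(Ω₂)=-0.043681+0.024900i
  term(m=+2) = +0.032902+0.013655i   from Y*(Ω₁)=+0.010982+0.077255i, Y(Ω₂)=+0.232602-0.392824i
  term(m=+3) = -0.003962-0.002653i   from Y*(Ω₁)=+0.005167-0.007999i, Y(Ω₂)=+0.008271-0.500646i
  term(m=+4) = +0.000173+0.000173i   from Y*(Ω₁)=-0.000794+0.000230i, Y(Ω₂)=-0.142236-0.259389i
  term(m=+5) = -0.000003-0.000005i   from Y*(Ω₁)=+0.000048+0.000022i, Y(Ω₂)=-0.100207-0.061593i
  term(m=+6) = +0.000000+0.000000i   from Y*(Ω₁)=-0.000001-0.000002i, Y(Ω₂)=-0.033306-0.001101i
  term(m=+7) = -0.000000-0.000000i   from Y*(Ω₁)=-0.000000+0.000000i, Y(Ω₂)=-0.005880+0.003099i
  term(m=+8) = -0.000000+0.000000i   from Y*(Ω₁)=+0.000000-0.000000i, Y(Ω₂)=-0.000447+0.000702i
Total Σ_m = -0.376720-0.000000i. Multiply by 0.739198: -0.278471-0.000000i. P_8(cos γ) = -0.278471

-0.278471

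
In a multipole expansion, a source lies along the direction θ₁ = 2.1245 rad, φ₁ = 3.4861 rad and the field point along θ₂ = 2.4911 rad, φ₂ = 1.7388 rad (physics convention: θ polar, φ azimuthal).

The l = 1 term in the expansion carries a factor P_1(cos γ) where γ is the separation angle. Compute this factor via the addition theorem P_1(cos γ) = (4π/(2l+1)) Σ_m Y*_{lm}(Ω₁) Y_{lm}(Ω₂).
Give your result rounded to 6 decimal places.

0.328012

Expand P_1 via completeness: Σ_{m} conj(Y_{1,m}) at Ω₁ times Y_{1,m} at Ω₂ —
  m=-1: (-0.276604, -0.099250) × (-0.034985, -0.206278) = (-0.010796, 0.060530)  (running Σ = (-0.010796, 0.060530))
  m=0: (-0.256927, -0.000000) × (-0.388823, 0.000000) = (0.099899, 0.000000)  (running Σ = (0.089103, 0.060530))
  m=1: (0.276604, -0.099250) × (0.034985, -0.206278) = (-0.010796, -0.060530)  (running Σ = (0.078307, 0.000000))
Accumulated sum (0.078307, 0.000000); after 4π/(2l+1) scaling, (0.328012, 0.000000) ⇒ P_1 = 0.328012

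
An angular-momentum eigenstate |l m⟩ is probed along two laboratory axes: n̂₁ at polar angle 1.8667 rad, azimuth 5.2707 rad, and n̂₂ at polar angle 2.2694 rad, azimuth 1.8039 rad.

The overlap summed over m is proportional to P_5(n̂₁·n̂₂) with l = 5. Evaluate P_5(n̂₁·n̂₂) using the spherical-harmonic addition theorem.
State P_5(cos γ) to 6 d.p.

Addition theorem: P_5(cos γ) = (4π/11) Σ_m Y*_{lm}(Ω₁) Y_{lm}(Ω₂), m = −5…5:
  [-5]  conj(Y_{5,-5})(Ω₁) = (0.127457, 0.349130) ; Y_{5,-5}(Ω₂) = (-0.112296, -0.048178) ; Δ = (0.002508, -0.045346)
  [-4]  conj(Y_{5,-4})(Ω₁) = (0.220372, -0.282515) ; Y_{5,-4}(Ω₂) = (-0.193398, 0.260633) ; Δ = (0.031013, 0.112074)
  [-3]  conj(Y_{5,-3})(Ω₁) = (0.070676, 0.007387) ; Y_{5,-3}(Ω₂) = (0.272232, 0.323657) ; Δ = (0.016849, 0.024886)
  [-2]  conj(Y_{5,-2})(Ω₁) = (-0.147774, -0.302682) ; Y_{5,-2}(Ω₂) = (0.137547, -0.069214) ; Δ = (-0.041276, -0.031405)
  [-1]  conj(Y_{5,-1})(Ω₁) = (-0.006268, 0.010035) ; Y_{5,-1}(Ω₂) = (0.067865, 0.285842) ; Δ = (-0.003294, -0.001111)
  [+0]  conj(Y_{5,0})(Ω₁) = (-0.324090, -0.000000) ; Y_{5,0}(Ω₂) = (0.238860, 0.000000) ; Δ = (-0.077412, -0.000000)
  [+1]  conj(Y_{5,1})(Ω₁) = (0.006268, 0.010035) ; Y_{5,1}(Ω₂) = (-0.067865, 0.285842) ; Δ = (-0.003294, 0.001111)
  [+2]  conj(Y_{5,2})(Ω₁) = (-0.147774, 0.302682) ; Y_{5,2}(Ω₂) = (0.137547, 0.069214) ; Δ = (-0.041276, 0.031405)
  [+3]  conj(Y_{5,3})(Ω₁) = (-0.070676, 0.007387) ; Y_{5,3}(Ω₂) = (-0.272232, 0.323657) ; Δ = (0.016849, -0.024886)
  [+4]  conj(Y_{5,4})(Ω₁) = (0.220372, 0.282515) ; Y_{5,4}(Ω₂) = (-0.193398, -0.260633) ; Δ = (0.031013, -0.112074)
  [+5]  conj(Y_{5,5})(Ω₁) = (-0.127457, 0.349130) ; Y_{5,5}(Ω₂) = (0.112296, -0.048178) ; Δ = (0.002508, 0.045346)
Total Σ_m = (-0.065810, -0.000000). Multiply by 1.142397: (-0.075182, -0.000000). P_5(cos γ) = -0.075182

-0.075182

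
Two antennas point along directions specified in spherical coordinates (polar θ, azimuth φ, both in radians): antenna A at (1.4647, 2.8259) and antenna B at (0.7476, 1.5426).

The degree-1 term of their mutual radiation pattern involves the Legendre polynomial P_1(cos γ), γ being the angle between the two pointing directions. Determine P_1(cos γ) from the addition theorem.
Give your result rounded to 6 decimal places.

Addition theorem: P_1(cos γ) = (4π/3) Σ_m Y*_{lm}(Ω₁) Y_{lm}(Ω₂), m = −1…1:
  term(m=-1) = +0.022882+0.077386i   from Y*(Ω₁)=-0.326574+0.106664i, Y(Ω₂)=+0.006622-0.234801i
  term(m=+0) = +0.018539+0.000000i   from Y*(Ω₁)=+0.051742-0.000000i, Y(Ω₂)=+0.358303+0.000000i
  term(m=+1) = +0.022882-0.077386i   from Y*(Ω₁)=+0.326574+0.106664i, Y(Ω₂)=-0.006622-0.234801i
Total Σ_m = +0.064304+0.000000i. Multiply by 4.188790: +0.269355+0.000000i. P_1(cos γ) = 0.269355

0.269355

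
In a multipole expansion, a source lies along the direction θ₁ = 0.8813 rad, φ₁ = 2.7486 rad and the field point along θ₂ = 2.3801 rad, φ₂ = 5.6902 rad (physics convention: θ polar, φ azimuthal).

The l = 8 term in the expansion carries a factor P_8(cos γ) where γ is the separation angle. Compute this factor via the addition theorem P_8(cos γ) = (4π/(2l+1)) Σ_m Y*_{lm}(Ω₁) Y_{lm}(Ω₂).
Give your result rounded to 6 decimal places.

0.453227

Expand P_8 via completeness: Σ_{m} conj(Y_{8,m}) at Ω₁ times Y_{8,m} at Ω₂ —
  [-8]  conj(Y_{8,-8})(Ω₁) = -0.064737+0.000152i ; Y_{8,-8}(Ω₂) = +0.000834-0.026470i ; Δ = -0.000050+0.001714i
  [-7]  conj(Y_{8,-7})(Ω₁) = +0.197417+0.081298i ; Y_{8,-7}(Ω₂) = +0.059168+0.094062i ; Δ = +0.004034+0.023380i
  [-6]  conj(Y_{8,-6})(Ω₁) = -0.285226-0.284223i ; Y_{8,-6}(Ω₂) = -0.254813-0.112669i ; Δ = +0.040656+0.104560i
  [-5]  conj(Y_{8,-5})(Ω₁) = +0.166782+0.400982i ; Y_{8,-5}(Ω₂) = +0.440284-0.078603i ; Δ = +0.104950+0.163436i
  [-4]  conj(Y_{8,-4})(Ω₁) = -0.000158-0.134666i ; Y_{8,-4}(Ω₂) = -0.287412+0.278500i ; Δ = +0.037550+0.038660i
  [-3]  conj(Y_{8,-3})(Ω₁) = +0.110599-0.267676i ; Y_{8,-3}(Ω₂) = +0.003559-0.016851i ; Δ = -0.004117-0.002816i
  [-2]  conj(Y_{8,-2})(Ω₁) = -0.215371+0.215624i ; Y_{8,-2}(Ω₂) = -0.138237-0.341310i ; Δ = +0.103367+0.043701i
  [-1]  conj(Y_{8,-1})(Ω₁) = -0.148817+0.061693i ; Y_{8,-1}(Ω₂) = +0.167018+0.112551i ; Δ = -0.031799-0.006446i
  [+0]  conj(Y_{8,0})(Ω₁) = +0.331803-0.000000i ; Y_{8,0}(Ω₂) = +0.313295+0.000000i ; Δ = +0.103952+0.000000i
  [+1]  conj(Y_{8,1})(Ω₁) = +0.148817+0.061693i ; Y_{8,1}(Ω₂) = -0.167018+0.112551i ; Δ = -0.031799+0.006446i
  [+2]  conj(Y_{8,2})(Ω₁) = -0.215371-0.215624i ; Y_{8,2}(Ω₂) = -0.138237+0.341310i ; Δ = +0.103367-0.043701i
  [+3]  conj(Y_{8,3})(Ω₁) = -0.110599-0.267676i ; Y_{8,3}(Ω₂) = -0.003559-0.016851i ; Δ = -0.004117+0.002816i
  [+4]  conj(Y_{8,4})(Ω₁) = -0.000158+0.134666i ; Y_{8,4}(Ω₂) = -0.287412-0.278500i ; Δ = +0.037550-0.038660i
  [+5]  conj(Y_{8,5})(Ω₁) = -0.166782+0.400982i ; Y_{8,5}(Ω₂) = -0.440284-0.078603i ; Δ = +0.104950-0.163436i
  [+6]  conj(Y_{8,6})(Ω₁) = -0.285226+0.284223i ; Y_{8,6}(Ω₂) = -0.254813+0.112669i ; Δ = +0.040656-0.104560i
  [+7]  conj(Y_{8,7})(Ω₁) = -0.197417+0.081298i ; Y_{8,7}(Ω₂) = -0.059168+0.094062i ; Δ = +0.004034-0.023380i
  [+8]  conj(Y_{8,8})(Ω₁) = -0.064737-0.000152i ; Y_{8,8}(Ω₂) = +0.000834+0.026470i ; Δ = -0.000050-0.001714i
Total Σ_m = +0.613134+0.000000i. Multiply by 0.739198: +0.453227+0.000000i. P_8(cos γ) = 0.453227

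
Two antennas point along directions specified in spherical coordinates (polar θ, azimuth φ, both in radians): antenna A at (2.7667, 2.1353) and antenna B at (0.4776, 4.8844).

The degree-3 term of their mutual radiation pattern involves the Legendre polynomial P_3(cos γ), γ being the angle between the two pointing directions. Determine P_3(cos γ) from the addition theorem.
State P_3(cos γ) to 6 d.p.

-0.894023

Summing Y*_{l m}(θ₁,φ₁)·Y_{l m}(θ₂,φ₂) over m ∈ [−3, 3]; prefactor 4π/(2·3+1) = 1.795196:
  [-3]  conj(Y_{3,-3})(Ω₁) = 0.02033 + 0.00251j ; Y_{3,-3}(Ω₂) = -0.01999 - 0.03524j ; Δ = -0.00032 - 0.00077j
  [-2]  conj(Y_{3,-2})(Ω₁) = 0.05452 + 0.11527j ; Y_{3,-2}(Ω₂) = -0.18052 + 0.06468j ; Δ = -0.01730 - 0.01728j
  [-1]  conj(Y_{3,-1})(Ω₁) = -0.21080 + 0.33289j ; Y_{3,-1}(Ω₂) = 0.07485 + 0.43082j ; Δ = -0.15919 - 0.06590j
  [+0]  conj(Y_{3,0})(Ω₁) = -0.46171 + 0.00000j ; Y_{3,0}(Ω₂) = 0.31273 + 0.00000j ; Δ = -0.14439 + 0.00000j
  [+1]  conj(Y_{3,1})(Ω₁) = 0.21080 + 0.33289j ; Y_{3,1}(Ω₂) = -0.07485 + 0.43082j ; Δ = -0.15919 + 0.06590j
  [+2]  conj(Y_{3,2})(Ω₁) = 0.05452 - 0.11527j ; Y_{3,2}(Ω₂) = -0.18052 - 0.06468j ; Δ = -0.01730 + 0.01728j
  [+3]  conj(Y_{3,3})(Ω₁) = -0.02033 + 0.00251j ; Y_{3,3}(Ω₂) = 0.01999 - 0.03524j ; Δ = -0.00032 + 0.00077j
Accumulated sum -0.49801 + 0.00000j; after 4π/(2l+1) scaling, -0.89402 + 0.00000j ⇒ P_3 = -0.894023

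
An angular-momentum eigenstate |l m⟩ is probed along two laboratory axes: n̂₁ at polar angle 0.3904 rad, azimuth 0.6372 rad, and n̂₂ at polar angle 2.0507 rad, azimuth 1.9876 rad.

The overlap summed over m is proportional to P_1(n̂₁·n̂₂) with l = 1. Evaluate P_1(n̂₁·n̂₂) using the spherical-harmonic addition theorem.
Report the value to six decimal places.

-0.353156

Expand P_1 via completeness: Σ_{m} conj(Y_{1,m}) at Ω₁ times Y_{1,m} at Ω₂ —
  term(m=-1) = 0.00881 - 0.03932j   from Y*(Ω₁)=0.10568 + 0.07822j, Y(Ω₂)=-0.12407 - 0.28023j
  term(m=+0) = -0.10193 + 0.00000j   from Y*(Ω₁)=0.45184 + 0.00000j, Y(Ω₂)=-0.22558 + 0.00000j
  term(m=+1) = 0.00881 + 0.03932j   from Y*(Ω₁)=-0.10568 + 0.07822j, Y(Ω₂)=0.12407 - 0.28023j
Total Σ_m = -0.08431 + 0.00000j. Multiply by 4.188790: -0.35316 + 0.00000j. P_1(cos γ) = -0.353156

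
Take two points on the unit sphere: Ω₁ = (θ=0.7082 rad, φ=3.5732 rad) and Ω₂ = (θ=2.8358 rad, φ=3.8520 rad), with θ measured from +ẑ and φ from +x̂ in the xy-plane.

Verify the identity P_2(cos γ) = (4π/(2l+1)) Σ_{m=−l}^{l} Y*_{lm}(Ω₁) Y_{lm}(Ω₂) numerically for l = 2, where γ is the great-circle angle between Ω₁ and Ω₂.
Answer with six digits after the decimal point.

Expand P_2 via completeness: Σ_{m} conj(Y_{2,m}) at Ω₁ times Y_{2,m} at Ω₂ —
  m=-2: Y*=0.10623 + 0.12420j  Y=0.00523 - 0.03462j  product 0.00485 - 0.00303j
  m=-1: Y*=-0.34668 - 0.15967j  Y=0.16813 - 0.14464j  product -0.08138 + 0.02330j
  m=+0: Y*=0.23045 + 0.00000j  Y=0.54503 + 0.00000j  product 0.12560 + 0.00000j
  m=+1: Y*=0.34668 - 0.15967j  Y=-0.16813 - 0.14464j  product -0.08138 - 0.02330j
  m=+2: Y*=0.10623 - 0.12420j  Y=0.00523 + 0.03462j  product 0.00485 + 0.00303j
Σ over m = -0.02745 - 0.00000j; ×(4π/5) → -0.06900 - 0.00000j. Real part: -0.068997

-0.068997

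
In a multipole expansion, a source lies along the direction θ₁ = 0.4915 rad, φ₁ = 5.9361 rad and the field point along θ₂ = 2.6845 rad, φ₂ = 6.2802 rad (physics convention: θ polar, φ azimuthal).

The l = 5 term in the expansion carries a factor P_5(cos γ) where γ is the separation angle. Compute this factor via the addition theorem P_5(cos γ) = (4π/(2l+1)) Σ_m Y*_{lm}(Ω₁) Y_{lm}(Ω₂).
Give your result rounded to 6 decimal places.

0.140344

Addition theorem: P_5(cos γ) = (4π/11) Σ_m Y*_{lm}(Ω₁) Y_{lm}(Ω₂), m = −5…5:
  term(m=-5) = -0.00001 - 0.00008j   from Y*(Ω₁)=-0.00178 - 0.01072j, Y(Ω₂)=0.00777 + 0.00012j
  term(m=-4) = -0.00062 + 0.00315j   from Y*(Ω₁)=0.01165 - 0.06313j, Y(Ω₂)=-0.04996 - 0.00060j
  term(m=-3) = 0.02077 - 0.03477j   from Y*(Ω₁)=0.11013 - 0.18816j, Y(Ω₂)=0.18577 + 0.00166j
  term(m=-2) = -0.14356 + 0.11805j   from Y*(Ω₁)=0.34065 - 0.28355j, Y(Ω₂)=-0.41934 - 0.00250j
  term(m=-1) = 0.18862 - 0.06759j   from Y*(Ω₁)=0.39874 - 0.14424j, Y(Ω₂)=0.47252 + 0.00141j
  term(m=+0) = -0.00755 + 0.00000j   from Y*(Ω₁)=-0.13896 + 0.00000j, Y(Ω₂)=0.05432 + 0.00000j
  term(m=+1) = 0.18862 + 0.06759j   from Y*(Ω₁)=-0.39874 - 0.14424j, Y(Ω₂)=-0.47252 + 0.00141j
  term(m=+2) = -0.14356 - 0.11805j   from Y*(Ω₁)=0.34065 + 0.28355j, Y(Ω₂)=-0.41934 + 0.00250j
  term(m=+3) = 0.02077 + 0.03477j   from Y*(Ω₁)=-0.11013 - 0.18816j, Y(Ω₂)=-0.18577 + 0.00166j
  term(m=+4) = -0.00062 - 0.00315j   from Y*(Ω₁)=0.01165 + 0.06313j, Y(Ω₂)=-0.04996 + 0.00060j
  term(m=+5) = -0.00001 + 0.00008j   from Y*(Ω₁)=0.00178 - 0.01072j, Y(Ω₂)=-0.00777 + 0.00012j
Total Σ_m = 0.12285 - 0.00000j. Multiply by 1.142397: 0.14034 - 0.00000j. P_5(cos γ) = 0.140344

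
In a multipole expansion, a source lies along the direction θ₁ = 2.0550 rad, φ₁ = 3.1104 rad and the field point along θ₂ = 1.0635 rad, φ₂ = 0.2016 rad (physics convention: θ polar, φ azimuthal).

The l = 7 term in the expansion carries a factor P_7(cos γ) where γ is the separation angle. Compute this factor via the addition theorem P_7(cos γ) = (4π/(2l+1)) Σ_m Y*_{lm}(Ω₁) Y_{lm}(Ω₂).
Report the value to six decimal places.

-0.487864

Addition theorem: P_7(cos γ) = (4π/15) Σ_m Y*_{lm}(Ω₁) Y_{lm}(Ω₂), m = −7…7:
  m=-7: Y*=-0.20765 + 0.04607j  Y=0.03097 - 0.19242j  product 0.00243 + 0.04138j
  m=-6: Y*=-0.41128 + 0.07788j  Y=0.14324 - 0.37916j  product -0.02938 + 0.16710j
  m=-5: Y*=-0.35766 + 0.05624j  Y=0.20657 - 0.32745j  product -0.05547 + 0.12873j
  m=-4: Y*=0.03806 - 0.00477j  Y=0.00983 - 0.01025j  product 0.00032 - 0.00044j
  m=-3: Y*=0.35028 - 0.03287j  Y=-0.28025 + 0.19371j  product -0.09180 + 0.07707j
  m=-2: Y*=0.12080 - 0.00755j  Y=-0.16004 + 0.06827j  product -0.01882 + 0.00945j
  m=-1: Y*=-0.30374 + 0.00948j  Y=0.26961 - 0.05510j  product -0.08137 + 0.01929j
  m=+0: Y*=-0.16157 + 0.00000j  Y=0.21173 + 0.00000j  product -0.03421 + 0.00000j
  m=+1: Y*=0.30374 + 0.00948j  Y=-0.26961 - 0.05510j  product -0.08137 - 0.01929j
  m=+2: Y*=0.12080 + 0.00755j  Y=-0.16004 - 0.06827j  product -0.01882 - 0.00945j
  m=+3: Y*=-0.35028 - 0.03287j  Y=0.28025 + 0.19371j  product -0.09180 - 0.07707j
  m=+4: Y*=0.03806 + 0.00477j  Y=0.00983 + 0.01025j  product 0.00032 + 0.00044j
  m=+5: Y*=0.35766 + 0.05624j  Y=-0.20657 - 0.32745j  product -0.05547 - 0.12873j
  m=+6: Y*=-0.41128 - 0.07788j  Y=0.14324 + 0.37916j  product -0.02938 - 0.16710j
  m=+7: Y*=0.20765 + 0.04607j  Y=-0.03097 - 0.19242j  product 0.00243 - 0.04138j
Accumulated sum -0.58234 + 0.00000j; after 4π/(2l+1) scaling, -0.48786 + 0.00000j ⇒ P_7 = -0.487864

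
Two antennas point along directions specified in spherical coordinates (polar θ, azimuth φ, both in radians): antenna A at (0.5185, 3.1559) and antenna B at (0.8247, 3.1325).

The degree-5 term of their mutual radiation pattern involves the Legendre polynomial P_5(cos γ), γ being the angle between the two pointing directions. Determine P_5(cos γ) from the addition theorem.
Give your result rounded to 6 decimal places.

Summing Y*_{l m}(θ₁,φ₁)·Y_{l m}(θ₂,φ₂) over m ∈ [−5, 5]; prefactor 4π/(2·5+1) = 1.142397:
  [-5]  conj(Y_{5,-5})(Ω₁) = -0.01384 - 0.00099j ; Y_{5,-5}(Ω₂) = -0.09901 - 0.00450j ; Δ = 0.00137 + 0.00016j
  [-4]  conj(Y_{5,-4})(Ω₁) = 0.07677 + 0.00440j ; Y_{5,-4}(Ω₂) = 0.28952 + 0.01053j ; Δ = 0.02218 + 0.00208j
  [-3]  conj(Y_{5,-3})(Ω₁) = -0.24355 - 0.01046j ; Y_{5,-3}(Ω₂) = -0.43091 - 0.01176j ; Δ = 0.10483 + 0.00737j
  [-2]  conj(Y_{5,-2})(Ω₁) = 0.45649 + 0.01307j ; Y_{5,-2}(Ω₂) = 0.23707 + 0.00431j ; Δ = 0.10816 + 0.00507j
  [-1]  conj(Y_{5,-1})(Ω₁) = -0.37931 - 0.00543j ; Y_{5,-1}(Ω₂) = 0.23341 + 0.00212j ; Δ = -0.08852 - 0.00207j
  [+0]  conj(Y_{5,0})(Ω₁) = -0.19843 + 0.00000j ; Y_{5,0}(Ω₂) = -0.30785 + 0.00000j ; Δ = 0.06109 + 0.00000j
  [+1]  conj(Y_{5,1})(Ω₁) = 0.37931 - 0.00543j ; Y_{5,1}(Ω₂) = -0.23341 + 0.00212j ; Δ = -0.08852 + 0.00207j
  [+2]  conj(Y_{5,2})(Ω₁) = 0.45649 - 0.01307j ; Y_{5,2}(Ω₂) = 0.23707 - 0.00431j ; Δ = 0.10816 - 0.00507j
  [+3]  conj(Y_{5,3})(Ω₁) = 0.24355 - 0.01046j ; Y_{5,3}(Ω₂) = 0.43091 - 0.01176j ; Δ = 0.10483 - 0.00737j
  [+4]  conj(Y_{5,4})(Ω₁) = 0.07677 - 0.00440j ; Y_{5,4}(Ω₂) = 0.28952 - 0.01053j ; Δ = 0.02218 - 0.00208j
  [+5]  conj(Y_{5,5})(Ω₁) = 0.01384 - 0.00099j ; Y_{5,5}(Ω₂) = 0.09901 - 0.00450j ; Δ = 0.00137 - 0.00016j
Accumulated sum 0.35711 - 0.00000j; after 4π/(2l+1) scaling, 0.40796 - 0.00000j ⇒ P_5 = 0.407963

0.407963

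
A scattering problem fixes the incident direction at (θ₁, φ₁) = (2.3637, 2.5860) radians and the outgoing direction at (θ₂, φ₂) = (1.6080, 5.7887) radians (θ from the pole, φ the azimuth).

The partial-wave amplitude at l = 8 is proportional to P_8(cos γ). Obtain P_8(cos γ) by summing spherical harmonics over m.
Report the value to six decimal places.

0.317800

Term-by-term m-sum for l=8 (normalisation 4π/17 = 0.739198):
  m=-8: (-0.008019, 0.029244) × (-0.351829, -0.372770) = (0.013723, -0.007299)  (running Σ = (0.013723, -0.007299))
  m=-7: (-0.090296, 0.083708) × (0.072446, 0.023992) = (-0.008550, 0.003898)  (running Σ = (0.005173, -0.003401))
  m=-6: (-0.291872, 0.056727) × (0.361491, -0.063796) = (-0.101890, 0.039127)  (running Σ = (-0.096717, 0.035725))
  m=-5: (-0.425080, -0.161765) × (-0.070431, 0.055704) = (0.038950, -0.012285)  (running Σ = (-0.057768, 0.023440))
  m=-4: (-0.226228, -0.296618) × (-0.128801, 0.298675) = (0.117730, -0.029364)  (running Σ = (0.059963, -0.005924))
  m=-3: (0.003096, 0.032162) × (-0.008383, -0.095734) = (0.003053, -0.000566)  (running Σ = (0.063016, -0.006490))
  m=-2: (-0.168526, 0.340481) × (-0.168978, -0.256891) = (0.115944, -0.014241)  (running Σ = (0.178960, -0.020731))
  m=-1: (-0.129990, 0.080701) × (0.086952, 0.046881) = (-0.015086, 0.000923)  (running Σ = (0.163874, -0.019808))
  m=0: (0.337984, -0.000000) × (0.302317, 0.000000) = (0.102178, 0.000000)  (running Σ = (0.266052, -0.019808))
  m=1: (0.129990, 0.080701) × (-0.086952, 0.046881) = (-0.015086, -0.000923)  (running Σ = (0.250966, -0.020731))
  m=2: (-0.168526, -0.340481) × (-0.168978, 0.256891) = (0.115944, 0.014241)  (running Σ = (0.366910, -0.006490))
  m=3: (-0.003096, 0.032162) × (0.008383, -0.095734) = (0.003053, 0.000566)  (running Σ = (0.369963, -0.005924))
  m=4: (-0.226228, 0.296618) × (-0.128801, -0.298675) = (0.117730, 0.029364)  (running Σ = (0.487693, 0.023440))
  m=5: (0.425080, -0.161765) × (0.070431, 0.055704) = (0.038950, 0.012285)  (running Σ = (0.526643, 0.035725))
  m=6: (-0.291872, -0.056727) × (0.361491, 0.063796) = (-0.101890, -0.039127)  (running Σ = (0.424753, -0.003401))
  m=7: (0.090296, 0.083708) × (-0.072446, 0.023992) = (-0.008550, -0.003898)  (running Σ = (0.416203, -0.007299))
  m=8: (-0.008019, -0.029244) × (-0.351829, 0.372770) = (0.013723, 0.007299)  (running Σ = (0.429926, 0.000000))
Total Σ_m = (0.429926, 0.000000). Multiply by 0.739198: (0.317800, 0.000000). P_8(cos γ) = 0.317800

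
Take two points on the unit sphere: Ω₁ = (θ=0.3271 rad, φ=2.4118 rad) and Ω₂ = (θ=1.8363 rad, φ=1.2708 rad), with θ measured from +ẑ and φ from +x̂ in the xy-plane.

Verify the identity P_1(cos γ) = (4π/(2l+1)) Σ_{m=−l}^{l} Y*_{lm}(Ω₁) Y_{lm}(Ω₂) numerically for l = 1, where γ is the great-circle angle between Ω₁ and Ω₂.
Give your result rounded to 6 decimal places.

-0.119293

Addition theorem: P_1(cos γ) = (4π/3) Σ_m Y*_{lm}(Ω₁) Y_{lm}(Ω₂), m = −1…1:
  term(m=-1) = 0.01542 + 0.03364j   from Y*(Ω₁)=-0.08273 + 0.07401j, Y(Ω₂)=0.09852 - 0.31850j
  term(m=+0) = -0.05932 + 0.00000j   from Y*(Ω₁)=0.46270 + 0.00000j, Y(Ω₂)=-0.12821 + 0.00000j
  term(m=+1) = 0.01542 - 0.03364j   from Y*(Ω₁)=0.08273 + 0.07401j, Y(Ω₂)=-0.09852 - 0.31850j
Accumulated sum -0.02848 + 0.00000j; after 4π/(2l+1) scaling, -0.11929 + 0.00000j ⇒ P_1 = -0.119293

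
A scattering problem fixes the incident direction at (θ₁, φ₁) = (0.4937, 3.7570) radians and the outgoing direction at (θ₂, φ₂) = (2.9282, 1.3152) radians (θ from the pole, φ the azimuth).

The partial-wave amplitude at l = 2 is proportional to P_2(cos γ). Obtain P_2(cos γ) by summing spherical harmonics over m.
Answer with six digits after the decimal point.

0.818033

Addition theorem: P_2(cos γ) = (4π/5) Σ_m Y*_{lm}(Ω₁) Y_{lm}(Ω₂), m = −2…2:
  m=-2: Y*=(0.028927, 0.081780)  Y=(-0.015109, -0.008475)  product (0.000256, -0.001481)
  m=-1: Y*=(-0.263238, -0.186109)  Y=(-0.040426, 0.154702)  product (0.039433, -0.033200)
  m=+0: Y*=(0.418301, -0.000000)  Y=(0.588348, 0.000000)  product (0.246107, 0.000000)
  m=+1: Y*=(0.263238, -0.186109)  Y=(0.040426, 0.154702)  product (0.039433, 0.033200)
  m=+2: Y*=(0.028927, -0.081780)  Y=(-0.015109, 0.008475)  product (0.000256, 0.001481)
Σ over m = (0.325485, 0.000000); ×(4π/5) → (0.818033, 0.000000). Real part: 0.818033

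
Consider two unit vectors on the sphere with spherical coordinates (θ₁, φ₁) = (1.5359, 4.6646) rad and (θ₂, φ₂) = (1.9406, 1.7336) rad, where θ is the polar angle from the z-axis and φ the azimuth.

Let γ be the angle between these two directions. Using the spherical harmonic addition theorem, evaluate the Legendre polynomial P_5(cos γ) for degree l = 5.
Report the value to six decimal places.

-0.132614

Summing Y*_{l m}(θ₁,φ₁)·Y_{l m}(θ₂,φ₂) over m ∈ [−5, 5]; prefactor 4π/(2·5+1) = 1.142397:
  m=-5: Y*=-0.109516-0.449574i  Y=-0.237801-0.224565i  product -0.074916+0.131503i
  m=-4: Y*=+0.050152-0.009705i  Y=-0.318883+0.243028i  product -0.013634+0.015283i
  m=-3: Y*=-0.048796-0.338025i  Y=+0.023119+0.043509i  product +0.013579-0.009938i
  m=-2: Y*=+0.058573-0.005615i  Y=-0.306814+0.103588i  product -0.017389+0.007790i
  m=-1: Y*=-0.015031-0.314283i  Y=+0.022774+0.138648i  product +0.043232-0.009241i
  m=+0: Y*=+0.060857-0.000000i  Y=-0.292961+0.000000i  product -0.017829+0.000000i
  m=+1: Y*=+0.015031-0.314283i  Y=-0.022774+0.138648i  product +0.043232+0.009241i
  m=+2: Y*=+0.058573+0.005615i  Y=-0.306814-0.103588i  product -0.017389-0.007790i
  m=+3: Y*=+0.048796-0.338025i  Y=-0.023119+0.043509i  product +0.013579+0.009938i
  m=+4: Y*=+0.050152+0.009705i  Y=-0.318883-0.243028i  product -0.013634-0.015283i
  m=+5: Y*=+0.109516-0.449574i  Y=+0.237801-0.224565i  product -0.074916-0.131503i
Accumulated sum -0.116084+0.000000i; after 4π/(2l+1) scaling, -0.132614+0.000000i ⇒ P_5 = -0.132614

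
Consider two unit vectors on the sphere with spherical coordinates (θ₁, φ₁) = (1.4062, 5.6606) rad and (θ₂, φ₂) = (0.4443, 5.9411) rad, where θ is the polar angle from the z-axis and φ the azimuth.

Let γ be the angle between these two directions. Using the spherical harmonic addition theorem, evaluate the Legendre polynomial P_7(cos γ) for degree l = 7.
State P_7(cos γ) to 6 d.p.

Expand P_7 via completeness: Σ_{m} conj(Y_{7,m}) at Ω₁ times Y_{7,m} at Ω₂ —
  [-7]  conj(Y_{7,-7})(Ω₁) = -0.157715+0.426373i ; Y_{7,-7}(Ω₂) = -0.000994+0.000921i ; Δ = -0.000236-0.000569i
  [-6]  conj(Y_{7,-6})(Ω₁) = -0.234149+0.158109i ; Y_{7,-6}(Ω₂) = -0.004936+0.009441i ; Δ = -0.000337-0.002991i
  [-5]  conj(Y_{7,-5})(Ω₁) = +0.223058+0.006396i ; Y_{7,-5}(Ω₂) = -0.007191+0.051167i ; Δ = -0.001931+0.011367i
  [-4]  conj(Y_{7,-4})(Ω₁) = +0.240094+0.182995i ; Y_{7,-4}(Ω₂) = +0.034554+0.168337i ; Δ = -0.022509+0.046740i
  [-3]  conj(Y_{7,-3})(Ω₁) = -0.041368-0.135185i ; Y_{7,-3}(Ω₂) = +0.201321+0.332422i ; Δ = +0.036610-0.040967i
  [-2]  conj(Y_{7,-2})(Ω₁) = +0.096967-0.287186i ; Y_{7,-2}(Ω₂) = +0.411892+0.335932i ; Δ = +0.136415-0.085715i
  [-1]  conj(Y_{7,-1})(Ω₁) = -0.088249+0.063347i ; Y_{7,-1}(Ω₂) = +0.220248+0.078427i ; Δ = -0.024405+0.007031i
  [+0]  conj(Y_{7,0})(Ω₁) = -0.302475-0.000000i ; Y_{7,0}(Ω₂) = -0.390677+0.000000i ; Δ = +0.118170+0.000000i
  [+1]  conj(Y_{7,1})(Ω₁) = +0.088249+0.063347i ; Y_{7,1}(Ω₂) = -0.220248+0.078427i ; Δ = -0.024405-0.007031i
  [+2]  conj(Y_{7,2})(Ω₁) = +0.096967+0.287186i ; Y_{7,2}(Ω₂) = +0.411892-0.335932i ; Δ = +0.136415+0.085715i
  [+3]  conj(Y_{7,3})(Ω₁) = +0.041368-0.135185i ; Y_{7,3}(Ω₂) = -0.201321+0.332422i ; Δ = +0.036610+0.040967i
  [+4]  conj(Y_{7,4})(Ω₁) = +0.240094-0.182995i ; Y_{7,4}(Ω₂) = +0.034554-0.168337i ; Δ = -0.022509-0.046740i
  [+5]  conj(Y_{7,5})(Ω₁) = -0.223058+0.006396i ; Y_{7,5}(Ω₂) = +0.007191+0.051167i ; Δ = -0.001931-0.011367i
  [+6]  conj(Y_{7,6})(Ω₁) = -0.234149-0.158109i ; Y_{7,6}(Ω₂) = -0.004936-0.009441i ; Δ = -0.000337+0.002991i
  [+7]  conj(Y_{7,7})(Ω₁) = +0.157715+0.426373i ; Y_{7,7}(Ω₂) = +0.000994+0.000921i ; Δ = -0.000236+0.000569i
Total Σ_m = +0.365386+0.000000i. Multiply by 0.837758: +0.306105+0.000000i. P_7(cos γ) = 0.306105

0.306105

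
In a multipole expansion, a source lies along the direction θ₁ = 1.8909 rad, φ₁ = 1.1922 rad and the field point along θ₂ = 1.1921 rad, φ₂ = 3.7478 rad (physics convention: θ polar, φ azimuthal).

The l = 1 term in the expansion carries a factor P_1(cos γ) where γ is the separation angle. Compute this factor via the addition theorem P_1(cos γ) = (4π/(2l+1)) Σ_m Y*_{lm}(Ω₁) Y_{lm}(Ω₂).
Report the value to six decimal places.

Summing Y*_{l m}(θ₁,φ₁)·Y_{l m}(θ₂,φ₂) over m ∈ [−1, 1]; prefactor 4π/(2·1+1) = 4.188790:
  m=-1: Y*=+0.121214+0.304720i  Y=-0.263815+0.182900i  product -0.087711-0.058220i
  m=+0: Y*=-0.153746-0.000000i  Y=+0.180641+0.000000i  product -0.027773-0.000000i
  m=+1: Y*=-0.121214+0.304720i  Y=+0.263815+0.182900i  product -0.087711+0.058220i
Accumulated sum -0.203195+0.000000i; after 4π/(2l+1) scaling, -0.851143+0.000000i ⇒ P_1 = -0.851143

-0.851143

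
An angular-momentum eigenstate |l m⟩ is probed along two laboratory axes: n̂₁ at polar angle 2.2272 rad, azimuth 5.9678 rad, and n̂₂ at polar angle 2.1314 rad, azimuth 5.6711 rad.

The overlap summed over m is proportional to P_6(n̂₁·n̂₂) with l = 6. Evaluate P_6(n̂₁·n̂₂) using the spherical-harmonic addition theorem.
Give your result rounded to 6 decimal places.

Summing Y*_{l m}(θ₁,φ₁)·Y_{l m}(θ₂,φ₂) over m ∈ [−6, 6]; prefactor 4π/(2·6+1) = 0.966644:
  m=-6: Y*=-0.03773 - 0.11328j  Y=-0.15374 - 0.09027j  product -0.00443 + 0.02082j
  m=-5: Y*=0.00195 + 0.31863j  Y=0.38645 - 0.03144j  product 0.01077 + 0.12307j
  m=-4: Y*=0.13243 - 0.41450j  Y=-0.29789 + 0.24749j  product 0.06313 + 0.15625j
  m=-3: Y*=-0.12676 + 0.17582j  Y=0.00606 - 0.02228j  product 0.00315 + 0.00389j
  m=-2: Y*=-0.18594 + 0.13579j  Y=-0.11518 - 0.31888j  product 0.06472 + 0.04365j
  m=-1: Y*=0.30214 - 0.09858j  Y=0.12810 + 0.08993j  product 0.04757 + 0.01454j
  m=+0: Y*=0.14915 + 0.00000j  Y=0.30055 + 0.00000j  product 0.04483 + 0.00000j
  m=+1: Y*=-0.30214 - 0.09858j  Y=-0.12810 + 0.08993j  product 0.04757 - 0.01454j
  m=+2: Y*=-0.18594 - 0.13579j  Y=-0.11518 + 0.31888j  product 0.06472 - 0.04365j
  m=+3: Y*=0.12676 + 0.17582j  Y=-0.00606 - 0.02228j  product 0.00315 - 0.00389j
  m=+4: Y*=0.13243 + 0.41450j  Y=-0.29789 - 0.24749j  product 0.06313 - 0.15625j
  m=+5: Y*=-0.00195 + 0.31863j  Y=-0.38645 - 0.03144j  product 0.01077 - 0.12307j
  m=+6: Y*=-0.03773 + 0.11328j  Y=-0.15374 + 0.09027j  product -0.00443 - 0.02082j
Σ over m = 0.41466 - 0.00000j; ×(4π/13) → 0.40083 - 0.00000j. Real part: 0.400830

0.400830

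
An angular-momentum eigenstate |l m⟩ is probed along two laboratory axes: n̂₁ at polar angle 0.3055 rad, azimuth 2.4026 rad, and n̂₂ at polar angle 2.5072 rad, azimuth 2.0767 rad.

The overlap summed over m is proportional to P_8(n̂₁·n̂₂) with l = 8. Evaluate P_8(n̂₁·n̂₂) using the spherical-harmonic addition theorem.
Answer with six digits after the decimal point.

0.210523

Term-by-term m-sum for l=8 (normalisation 4π/17 = 0.739198):
  m=-8: +0.000032+0.000013i × -0.004844+0.006175i = -0.000000+0.000000i  (running Σ = -0.000000+0.000000i)
  m=-7: -0.000195-0.000392i × +0.016603+0.039299i = +0.000012-0.000014i  (running Σ = +0.000012-0.000014i)
  m=-6: -0.000968+0.003387i × +0.141654+0.015096i = -0.000188+0.000465i  (running Σ = -0.000176+0.000451i)
  m=-5: +0.017283-0.010677i × +0.185242-0.263874i = +0.000384-0.006538i  (running Σ = +0.000208-0.006087i)
  m=-4: -0.084683-0.015902i × -0.209803-0.431218i = +0.010910+0.039853i  (running Σ = +0.011117+0.033766i)
  m=-3: +0.158519+0.210183i × -0.372385-0.019787i = -0.054871-0.081406i  (running Σ = -0.043754-0.047640i)
  m=-2: +0.049523-0.532053i × +0.043996-0.070333i = -0.035242-0.026891i  (running Σ = -0.078996-0.074531i)
  m=-1: -0.409805+0.373432i × -0.201592-0.363889i = +0.218501+0.073843i  (running Σ = +0.139506-0.000688i)
  m=0: -0.112512-0.000000i × -0.051448+0.000000i = +0.005788+0.000000i  (running Σ = +0.145294-0.000688i)
  m=1: +0.409805+0.373432i × +0.201592-0.363889i = +0.218501-0.073843i  (running Σ = +0.363795-0.074531i)
  m=2: +0.049523+0.532053i × +0.043996+0.070333i = -0.035242+0.026891i  (running Σ = +0.328554-0.047640i)
  m=3: -0.158519+0.210183i × +0.372385-0.019787i = -0.054871+0.081406i  (running Σ = +0.273682+0.033766i)
  m=4: -0.084683+0.015902i × -0.209803+0.431218i = +0.010910-0.039853i  (running Σ = +0.284592-0.006087i)
  m=5: -0.017283-0.010677i × -0.185242-0.263874i = +0.000384+0.006538i  (running Σ = +0.284976+0.000451i)
  m=6: -0.000968-0.003387i × +0.141654-0.015096i = -0.000188-0.000465i  (running Σ = +0.284788-0.000014i)
  m=7: +0.000195-0.000392i × -0.016603+0.039299i = +0.000012+0.000014i  (running Σ = +0.284800+0.000000i)
  m=8: +0.000032-0.000013i × -0.004844-0.006175i = -0.000000-0.000000i  (running Σ = +0.284800-0.000000i)
Total Σ_m = +0.284800-0.000000i. Multiply by 0.739198: +0.210523-0.000000i. P_8(cos γ) = 0.210523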